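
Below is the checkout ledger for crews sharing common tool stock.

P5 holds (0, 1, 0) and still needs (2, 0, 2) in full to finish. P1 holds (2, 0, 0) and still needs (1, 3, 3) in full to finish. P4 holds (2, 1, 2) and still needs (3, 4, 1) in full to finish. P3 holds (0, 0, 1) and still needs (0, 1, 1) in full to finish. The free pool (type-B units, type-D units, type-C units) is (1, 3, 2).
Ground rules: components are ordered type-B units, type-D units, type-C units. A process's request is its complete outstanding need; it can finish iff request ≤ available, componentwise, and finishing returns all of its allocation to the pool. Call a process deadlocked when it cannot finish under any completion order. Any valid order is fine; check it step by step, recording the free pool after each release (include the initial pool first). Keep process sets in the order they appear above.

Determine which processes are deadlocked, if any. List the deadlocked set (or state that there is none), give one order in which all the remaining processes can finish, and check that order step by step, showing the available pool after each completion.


The deadlocked set is empty.
Key observation: there is always a runnable process — P3 first — so the state unwinds completely.
A valid finishing order for the others: P3, P1, P5, P4. Verifying each step:
  pool = (1, 3, 2)
  P3: need (0, 1, 1) fits (1, 3, 2); releases (0, 0, 1), pool now (1, 3, 3)
  P1: need (1, 3, 3) fits (1, 3, 3); releases (2, 0, 0), pool now (3, 3, 3)
  P5: need (2, 0, 2) fits (3, 3, 3); releases (0, 1, 0), pool now (3, 4, 3)
  P4: need (3, 4, 1) fits (3, 4, 3); releases (2, 1, 2), pool now (5, 5, 5)


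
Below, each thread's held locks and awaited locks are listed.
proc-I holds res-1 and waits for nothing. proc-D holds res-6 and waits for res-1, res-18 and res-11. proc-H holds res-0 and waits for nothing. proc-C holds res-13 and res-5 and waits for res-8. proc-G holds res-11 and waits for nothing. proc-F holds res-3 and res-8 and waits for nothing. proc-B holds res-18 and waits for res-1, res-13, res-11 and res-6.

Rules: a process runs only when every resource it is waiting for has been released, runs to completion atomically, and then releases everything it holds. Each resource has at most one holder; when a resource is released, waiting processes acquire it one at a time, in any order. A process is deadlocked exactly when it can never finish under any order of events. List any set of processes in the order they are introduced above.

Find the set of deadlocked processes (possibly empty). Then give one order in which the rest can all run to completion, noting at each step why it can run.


Deadlocked set: proc-D and proc-B.
Key observation: the cycle proc-D -> proc-B -> proc-D can never break — each member waits on the next; no other process is dragged down with it.
A valid finishing order for the others: proc-F, proc-C, proc-H, proc-G, proc-I.
Verifying each step:
  proc-F: no waits; runs immediately, freeing res-3 and res-8
  proc-C: everything it awaited (res-8) is free; runs, freeing res-13 and res-5
  proc-H: no waits; runs immediately, freeing res-0
  proc-G: no waits; runs immediately, freeing res-11
  proc-I: no waits; runs immediately, freeing res-1


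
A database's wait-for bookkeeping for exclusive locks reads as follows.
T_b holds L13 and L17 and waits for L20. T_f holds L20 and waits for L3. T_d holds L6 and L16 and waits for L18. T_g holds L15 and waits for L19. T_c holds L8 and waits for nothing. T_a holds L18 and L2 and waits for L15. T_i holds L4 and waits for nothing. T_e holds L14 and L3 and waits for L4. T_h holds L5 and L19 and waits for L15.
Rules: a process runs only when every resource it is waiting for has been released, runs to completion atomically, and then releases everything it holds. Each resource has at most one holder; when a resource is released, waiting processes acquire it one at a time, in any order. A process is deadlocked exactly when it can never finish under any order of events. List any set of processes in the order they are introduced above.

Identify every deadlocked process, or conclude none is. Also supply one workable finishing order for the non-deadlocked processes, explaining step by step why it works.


Deadlocked: T_d, T_g, T_a and T_h.
Key observation: the loop T_g -> T_h -> T_g blocks itself forever; T_d and T_a wait into the deadlock from upstream.
One completion order for the rest: T_i, T_e, T_c, T_f, T_b.
Step-by-step check:
  T_i: no waits; runs immediately, freeing L4
  T_e waits on L4 — all released -> runs and releases L14 and L3
  T_c: no waits; runs immediately, freeing L8
  T_f waits on L3 — all released -> runs and releases L20
  T_b waits on L20 — all released -> runs and releases L13 and L17


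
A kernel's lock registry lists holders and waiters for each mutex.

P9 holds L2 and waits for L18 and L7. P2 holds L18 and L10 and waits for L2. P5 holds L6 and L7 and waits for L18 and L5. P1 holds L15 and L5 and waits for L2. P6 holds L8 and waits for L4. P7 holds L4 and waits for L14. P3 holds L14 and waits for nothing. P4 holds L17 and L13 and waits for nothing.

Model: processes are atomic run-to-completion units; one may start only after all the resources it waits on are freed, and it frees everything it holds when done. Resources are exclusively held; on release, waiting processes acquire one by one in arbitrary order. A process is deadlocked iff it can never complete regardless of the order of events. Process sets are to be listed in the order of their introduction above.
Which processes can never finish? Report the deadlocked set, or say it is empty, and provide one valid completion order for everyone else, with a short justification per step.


Deadlocked set: P9, P2, P5 and P1.
Key observation: along P9 -> P2 -> P9, each member waits on what the next one holds — a deadlock; P5 and P1 are caught in further circular waits.
One completion order for the rest: P3, P7, P6, P4.
Step-by-step check:
  run P3 (it waits on nothing); releases L14
  run P7 (all its waits — L14 — are resolved); releases L4
  run P6 (all its waits — L4 — are resolved); releases L8
  run P4 (it waits on nothing); releases L17 and L13


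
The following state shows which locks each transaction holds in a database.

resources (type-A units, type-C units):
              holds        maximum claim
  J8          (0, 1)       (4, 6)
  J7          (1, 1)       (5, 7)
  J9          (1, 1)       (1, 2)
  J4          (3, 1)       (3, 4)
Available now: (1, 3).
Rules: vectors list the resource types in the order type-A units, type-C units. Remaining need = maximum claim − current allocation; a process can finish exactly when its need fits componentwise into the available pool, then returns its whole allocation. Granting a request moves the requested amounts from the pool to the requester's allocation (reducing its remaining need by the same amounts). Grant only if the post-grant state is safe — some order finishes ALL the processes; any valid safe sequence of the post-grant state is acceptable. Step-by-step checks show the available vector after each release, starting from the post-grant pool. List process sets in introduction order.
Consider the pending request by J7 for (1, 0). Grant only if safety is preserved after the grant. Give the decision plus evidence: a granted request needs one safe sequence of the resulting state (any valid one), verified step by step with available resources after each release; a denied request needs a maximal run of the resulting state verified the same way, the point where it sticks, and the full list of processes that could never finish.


GRANT. The post-grant state is safe; one safe sequence: J4, J9, J8, J7.
Key observation: (0, 3) free after granting still covers J4 first, and each release covers the next.
Verifying the post-grant state step by step:
  pool = (0, 3)
  run J4 (needs (0, 3), free (0, 3)); after release of (3, 1) the pool is (3, 4)
  run J9 (needs (0, 1), free (3, 4)); after release of (1, 1) the pool is (4, 5)
  run J8 (needs (4, 5), free (4, 5)); after release of (0, 1) the pool is (4, 6)
  run J7 (needs (3, 6), free (4, 6)); after release of (2, 1) the pool is (6, 7)


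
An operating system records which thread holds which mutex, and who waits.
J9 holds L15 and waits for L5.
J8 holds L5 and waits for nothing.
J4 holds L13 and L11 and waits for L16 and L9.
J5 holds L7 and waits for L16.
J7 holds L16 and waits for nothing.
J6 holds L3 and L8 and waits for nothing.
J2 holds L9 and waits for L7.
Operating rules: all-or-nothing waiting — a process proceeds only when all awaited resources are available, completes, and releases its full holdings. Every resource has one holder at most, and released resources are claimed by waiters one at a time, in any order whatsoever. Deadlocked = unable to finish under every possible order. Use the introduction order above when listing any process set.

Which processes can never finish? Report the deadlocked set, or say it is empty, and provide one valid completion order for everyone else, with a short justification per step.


Nothing here is deadlocked.
Key observation: the waits form no ring: some process can always run, and its releases unblock the others one by one.
One completion order for the rest: J7, J5, J8, J2, J9, J6, J4.
Verifying each step:
  run J7 (it waits on nothing); releases L16
  run J5 (all its waits — L16 — are resolved); releases L7
  run J8 (it waits on nothing); releases L5
  run J2 (all its waits — L7 — are resolved); releases L9
  run J9 (all its waits — L5 — are resolved); releases L15
  run J6 (it waits on nothing); releases L3 and L8
  run J4 (all its waits — L16 and L9 — are resolved); releases L13 and L11


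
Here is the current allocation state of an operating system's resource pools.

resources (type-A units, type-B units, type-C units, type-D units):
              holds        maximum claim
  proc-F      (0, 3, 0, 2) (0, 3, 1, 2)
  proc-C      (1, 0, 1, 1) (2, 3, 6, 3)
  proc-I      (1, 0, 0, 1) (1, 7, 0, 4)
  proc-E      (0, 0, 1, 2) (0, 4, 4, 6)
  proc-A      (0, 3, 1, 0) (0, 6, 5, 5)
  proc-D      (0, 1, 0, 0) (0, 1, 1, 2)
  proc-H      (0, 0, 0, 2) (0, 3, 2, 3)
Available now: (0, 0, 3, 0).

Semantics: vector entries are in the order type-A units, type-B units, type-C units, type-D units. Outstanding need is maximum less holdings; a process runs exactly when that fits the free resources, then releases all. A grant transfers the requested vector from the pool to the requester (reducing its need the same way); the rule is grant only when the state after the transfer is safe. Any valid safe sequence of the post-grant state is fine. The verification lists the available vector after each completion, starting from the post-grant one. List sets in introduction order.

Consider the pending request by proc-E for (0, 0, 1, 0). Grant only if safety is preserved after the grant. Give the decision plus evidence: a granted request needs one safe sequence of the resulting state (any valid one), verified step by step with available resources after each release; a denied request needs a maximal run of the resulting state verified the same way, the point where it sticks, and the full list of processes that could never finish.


GRANT: granting preserves safety; a valid post-grant sequence is proc-F, proc-D, proc-H, proc-E, proc-A, proc-I, proc-C.
Key observation: the transfer keeps a workable pool ((0, 0, 2, 0)); proc-F starts the safe sequence.
Verifying the post-grant state step by step:
  pool = (0, 0, 2, 0)
  proc-F: need (0, 0, 1, 0) fits (0, 0, 2, 0); releases (0, 3, 0, 2), pool now (0, 3, 2, 2)
  proc-D: need (0, 0, 1, 2) fits (0, 3, 2, 2); releases (0, 1, 0, 0), pool now (0, 4, 2, 2)
  proc-H: need (0, 3, 2, 1) fits (0, 4, 2, 2); releases (0, 0, 0, 2), pool now (0, 4, 2, 4)
  proc-E: need (0, 4, 2, 4) fits (0, 4, 2, 4); releases (0, 0, 2, 2), pool now (0, 4, 4, 6)
  proc-A: need (0, 3, 4, 5) fits (0, 4, 4, 6); releases (0, 3, 1, 0), pool now (0, 7, 5, 6)
  proc-I: need (0, 7, 0, 3) fits (0, 7, 5, 6); releases (1, 0, 0, 1), pool now (1, 7, 5, 7)
  proc-C: need (1, 3, 5, 2) fits (1, 7, 5, 7); releases (1, 0, 1, 1), pool now (2, 7, 6, 8)


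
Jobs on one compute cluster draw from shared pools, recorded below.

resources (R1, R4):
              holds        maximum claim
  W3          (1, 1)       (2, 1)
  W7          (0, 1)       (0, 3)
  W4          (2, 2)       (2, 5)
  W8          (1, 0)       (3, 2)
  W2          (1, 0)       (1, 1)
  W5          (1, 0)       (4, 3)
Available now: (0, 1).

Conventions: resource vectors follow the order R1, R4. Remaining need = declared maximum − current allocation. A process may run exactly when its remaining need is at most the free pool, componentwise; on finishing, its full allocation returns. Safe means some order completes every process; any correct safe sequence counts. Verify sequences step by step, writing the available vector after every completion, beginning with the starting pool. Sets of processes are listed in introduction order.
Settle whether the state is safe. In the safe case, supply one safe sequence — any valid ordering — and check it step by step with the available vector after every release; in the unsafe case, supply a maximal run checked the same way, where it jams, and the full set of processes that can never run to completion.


The state is SAFE; one workable sequence: W2, W3, W7, W8, W4, W5.
Key observation: W2 marks the first exact bind of the order: its need (0, 1) fits the free (0, 1) with zero slack on a requested resource.
Verifying each step:
  pool = (0, 1)
  W2: need (0, 1) fits (0, 1); releases (1, 0), pool now (1, 1)
  W3: need (1, 0) fits (1, 1); releases (1, 1), pool now (2, 2)
  W7: need (0, 2) fits (2, 2); releases (0, 1), pool now (2, 3)
  W8: need (2, 2) fits (2, 3); releases (1, 0), pool now (3, 3)
  W4: need (0, 3) fits (3, 3); releases (2, 2), pool now (5, 5)
  W5: need (3, 3) fits (5, 5); releases (1, 0), pool now (6, 5)


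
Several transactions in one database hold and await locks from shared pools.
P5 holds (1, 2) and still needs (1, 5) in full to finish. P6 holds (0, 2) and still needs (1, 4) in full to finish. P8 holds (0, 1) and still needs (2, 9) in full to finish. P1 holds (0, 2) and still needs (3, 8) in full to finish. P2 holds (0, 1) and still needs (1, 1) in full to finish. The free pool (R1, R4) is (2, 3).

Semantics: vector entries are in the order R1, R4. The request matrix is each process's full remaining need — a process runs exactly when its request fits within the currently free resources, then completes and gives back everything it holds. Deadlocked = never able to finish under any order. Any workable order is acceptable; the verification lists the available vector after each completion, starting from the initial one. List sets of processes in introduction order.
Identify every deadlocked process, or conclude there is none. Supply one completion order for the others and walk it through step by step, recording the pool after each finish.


Nothing here is deadlocked.
Key observation: P2 can run right away; the returned allocation unlocks the remaining processes in turn.
A valid finishing order for the others: P2, P6, P5, P1, P8. Walking it through:
  pool = (2, 3)
  run P2 (needs (1, 1), free (2, 3)); after release of (0, 1) the pool is (2, 4)
  run P6 (needs (1, 4), free (2, 4)); after release of (0, 2) the pool is (2, 6)
  run P5 (needs (1, 5), free (2, 6)); after release of (1, 2) the pool is (3, 8)
  run P1 (needs (3, 8), free (3, 8)); after release of (0, 2) the pool is (3, 10)
  run P8 (needs (2, 9), free (3, 10)); after release of (0, 1) the pool is (3, 11)


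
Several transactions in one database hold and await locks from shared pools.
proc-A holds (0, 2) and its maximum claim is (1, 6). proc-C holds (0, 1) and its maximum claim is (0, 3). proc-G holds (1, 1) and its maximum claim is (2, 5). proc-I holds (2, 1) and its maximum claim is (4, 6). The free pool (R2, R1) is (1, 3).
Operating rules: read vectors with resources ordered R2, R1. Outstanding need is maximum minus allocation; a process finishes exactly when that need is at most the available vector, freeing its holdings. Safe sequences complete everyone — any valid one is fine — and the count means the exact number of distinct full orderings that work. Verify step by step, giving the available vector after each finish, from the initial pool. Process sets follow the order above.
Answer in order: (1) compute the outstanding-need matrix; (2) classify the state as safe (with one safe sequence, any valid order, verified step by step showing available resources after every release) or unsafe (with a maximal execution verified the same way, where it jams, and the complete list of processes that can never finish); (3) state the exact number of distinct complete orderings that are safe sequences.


(1) Remaining need (order R2, R1):
  proc-A: (1, 4)
  proc-C: (0, 2)
  proc-G: (1, 4)
  proc-I: (2, 5)
(2) SAFE, for example via the order proc-C, proc-A, proc-G, proc-I.
Key observation: proc-A is the earliest step where a requested resource binds exactly: need (1, 4), pool (1, 4) at its turn.
Verifying each step:
  pool = (1, 3)
  proc-C: need (0, 2) fits (1, 3); releases (0, 1), pool now (1, 4)
  proc-A: need (1, 4) fits (1, 4); releases (0, 2), pool now (1, 6)
  proc-G: need (1, 4) fits (1, 6); releases (1, 1), pool now (2, 7)
  proc-I: need (2, 5) fits (2, 7); releases (2, 1), pool now (4, 8)
(3) Precisely 3 of the possible complete orderings are safe sequences.


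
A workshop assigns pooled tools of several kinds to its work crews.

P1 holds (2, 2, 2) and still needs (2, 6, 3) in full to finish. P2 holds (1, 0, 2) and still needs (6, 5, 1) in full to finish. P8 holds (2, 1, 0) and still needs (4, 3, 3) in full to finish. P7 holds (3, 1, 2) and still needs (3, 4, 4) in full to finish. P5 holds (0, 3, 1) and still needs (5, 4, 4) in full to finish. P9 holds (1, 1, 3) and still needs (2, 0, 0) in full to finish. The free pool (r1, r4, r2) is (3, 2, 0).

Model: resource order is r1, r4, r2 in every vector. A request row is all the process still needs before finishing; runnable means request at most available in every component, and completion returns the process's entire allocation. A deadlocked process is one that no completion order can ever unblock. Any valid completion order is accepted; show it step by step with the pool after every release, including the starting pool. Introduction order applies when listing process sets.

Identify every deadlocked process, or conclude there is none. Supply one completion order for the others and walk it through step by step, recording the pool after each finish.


Deadlocked set: P1, P2, P7 and P5.
Key observation: after P9, P8 the pool peaks at (6, 4, 3), and each blocked process is short somewhere: P1 on r4; P2 on r4; P7 on r2; P5 on r2.
A valid finishing order for the others: P9, P8. Verifying each step:
  pool = (3, 2, 0)
  P9: need (2, 0, 0) fits (3, 2, 0); releases (1, 1, 3), pool now (4, 3, 3)
  P8: need (4, 3, 3) fits (4, 3, 3); releases (2, 1, 0), pool now (6, 4, 3)
None of the blocked processes ever fits:
  blocked: P1 wants (2, 6, 3), pool (6, 4, 3) — not enough r4
  blocked: P2 wants (6, 5, 1), pool (6, 4, 3) — not enough r4
  blocked: P7 wants (3, 4, 4), pool (6, 4, 3) — not enough r2
  blocked: P5 wants (5, 4, 4), pool (6, 4, 3) — not enough r2


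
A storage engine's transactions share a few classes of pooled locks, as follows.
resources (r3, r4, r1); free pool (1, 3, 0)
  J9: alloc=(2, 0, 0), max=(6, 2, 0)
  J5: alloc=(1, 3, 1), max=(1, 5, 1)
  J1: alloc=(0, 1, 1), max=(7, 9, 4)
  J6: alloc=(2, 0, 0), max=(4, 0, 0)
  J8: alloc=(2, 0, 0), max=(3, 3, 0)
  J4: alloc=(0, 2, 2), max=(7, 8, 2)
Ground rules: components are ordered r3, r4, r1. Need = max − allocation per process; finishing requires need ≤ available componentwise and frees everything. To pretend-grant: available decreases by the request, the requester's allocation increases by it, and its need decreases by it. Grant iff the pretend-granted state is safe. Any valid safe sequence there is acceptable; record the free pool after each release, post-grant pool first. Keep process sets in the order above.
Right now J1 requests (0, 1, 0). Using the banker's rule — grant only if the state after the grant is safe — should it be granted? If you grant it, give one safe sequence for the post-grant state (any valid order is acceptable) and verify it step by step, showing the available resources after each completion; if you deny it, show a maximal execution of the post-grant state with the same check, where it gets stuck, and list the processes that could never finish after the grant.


DENY. Granting would leave the state unsafe.
Key observation: no order helps: past J5, J8, J6, J9, the free pool tops out at (8, 5, 1), below what each blocked process needs in r4.
On the post-grant state, J5, J8, J6, J9 is a maximal run — nothing extends it. Check, step by step:
  pool = (1, 2, 0)
  J5 needs (0, 2, 0) <= (1, 2, 0) -> finishes; pool += (1, 3, 1) = (2, 5, 1)
  J8 needs (1, 3, 0) <= (2, 5, 1) -> finishes; pool += (2, 0, 0) = (4, 5, 1)
  J6 needs (2, 0, 0) <= (4, 5, 1) -> finishes; pool += (2, 0, 0) = (6, 5, 1)
  J9 needs (4, 2, 0) <= (6, 5, 1) -> finishes; pool += (2, 0, 0) = (8, 5, 1)
  blocked: J1 wants (7, 7, 3), pool (8, 5, 1) — not enough r4 and r1
  blocked: J4 wants (7, 6, 0), pool (8, 5, 1) — not enough r4
Had the request been granted, J1 and J4 could never finish.


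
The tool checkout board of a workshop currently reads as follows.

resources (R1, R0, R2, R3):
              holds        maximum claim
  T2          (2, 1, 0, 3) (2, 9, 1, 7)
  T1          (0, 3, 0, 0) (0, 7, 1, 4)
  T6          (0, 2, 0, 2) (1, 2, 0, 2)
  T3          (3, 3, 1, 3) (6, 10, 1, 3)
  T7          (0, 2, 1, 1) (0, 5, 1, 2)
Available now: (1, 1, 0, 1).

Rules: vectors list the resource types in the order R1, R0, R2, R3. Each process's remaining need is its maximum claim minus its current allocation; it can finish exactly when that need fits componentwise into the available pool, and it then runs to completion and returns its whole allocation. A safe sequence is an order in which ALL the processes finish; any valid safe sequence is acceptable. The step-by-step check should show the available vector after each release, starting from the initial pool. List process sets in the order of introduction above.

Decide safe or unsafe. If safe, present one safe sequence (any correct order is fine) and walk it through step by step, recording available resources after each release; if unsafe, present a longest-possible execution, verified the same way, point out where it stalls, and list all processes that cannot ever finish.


The state is SAFE; one workable sequence: T6, T7, T1, T2, T3.
Key observation: the order's first zero-slack moment is T6 ((1, 0, 0, 0) needed, (1, 1, 0, 1) free — a requested resource with nothing to spare).
Step-by-step check:
  pool = (1, 1, 0, 1)
  T6: need (1, 0, 0, 0) fits (1, 1, 0, 1); releases (0, 2, 0, 2), pool now (1, 3, 0, 3)
  T7: need (0, 3, 0, 1) fits (1, 3, 0, 3); releases (0, 2, 1, 1), pool now (1, 5, 1, 4)
  T1: need (0, 4, 1, 4) fits (1, 5, 1, 4); releases (0, 3, 0, 0), pool now (1, 8, 1, 4)
  T2: need (0, 8, 1, 4) fits (1, 8, 1, 4); releases (2, 1, 0, 3), pool now (3, 9, 1, 7)
  T3: need (3, 7, 0, 0) fits (3, 9, 1, 7); releases (3, 3, 1, 3), pool now (6, 12, 2, 10)


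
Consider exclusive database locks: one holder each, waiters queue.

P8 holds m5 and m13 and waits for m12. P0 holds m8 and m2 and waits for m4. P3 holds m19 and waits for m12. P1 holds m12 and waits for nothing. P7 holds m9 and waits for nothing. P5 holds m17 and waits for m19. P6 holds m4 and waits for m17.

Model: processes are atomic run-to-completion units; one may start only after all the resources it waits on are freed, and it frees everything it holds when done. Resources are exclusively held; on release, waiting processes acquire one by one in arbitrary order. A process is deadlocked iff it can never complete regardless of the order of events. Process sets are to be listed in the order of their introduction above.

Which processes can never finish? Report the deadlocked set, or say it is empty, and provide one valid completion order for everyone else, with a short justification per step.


No process is deadlocked.
Key observation: there is no circular wait here — follow any chain and it reaches a process that is free to run now.
The rest can finish in the order P1, P8, P7, P3, P5, P6, P0.
Walking it through:
  P1 waits on nothing -> runs at once and releases m12
  P8: everything it awaited (m12) is free; runs, freeing m5 and m13
  P7 waits on nothing -> runs at once and releases m9
  P3: everything it awaited (m12) is free; runs, freeing m19
  P5: everything it awaited (m19) is free; runs, freeing m17
  P6: everything it awaited (m17) is free; runs, freeing m4
  P0: everything it awaited (m4) is free; runs, freeing m8 and m2


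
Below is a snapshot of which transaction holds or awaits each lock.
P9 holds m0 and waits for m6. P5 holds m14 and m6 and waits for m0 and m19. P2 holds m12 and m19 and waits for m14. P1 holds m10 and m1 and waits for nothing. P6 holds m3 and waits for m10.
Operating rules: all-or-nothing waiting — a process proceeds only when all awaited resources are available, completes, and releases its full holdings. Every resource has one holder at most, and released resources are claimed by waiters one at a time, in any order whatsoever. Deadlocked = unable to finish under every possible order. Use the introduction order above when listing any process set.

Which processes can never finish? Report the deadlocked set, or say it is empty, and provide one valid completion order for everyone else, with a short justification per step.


Deadlocked set: P9, P5 and P2.
Key observation: along P9 -> P5 -> P9, each member waits on what the next one holds — a deadlock; P2 is caught in further circular waits.
A valid finishing order for the others: P1, P6.
Walking it through:
  P1: no waits; runs immediately, freeing m10 and m1
  P6 waits on m10 — all released -> runs and releases m3


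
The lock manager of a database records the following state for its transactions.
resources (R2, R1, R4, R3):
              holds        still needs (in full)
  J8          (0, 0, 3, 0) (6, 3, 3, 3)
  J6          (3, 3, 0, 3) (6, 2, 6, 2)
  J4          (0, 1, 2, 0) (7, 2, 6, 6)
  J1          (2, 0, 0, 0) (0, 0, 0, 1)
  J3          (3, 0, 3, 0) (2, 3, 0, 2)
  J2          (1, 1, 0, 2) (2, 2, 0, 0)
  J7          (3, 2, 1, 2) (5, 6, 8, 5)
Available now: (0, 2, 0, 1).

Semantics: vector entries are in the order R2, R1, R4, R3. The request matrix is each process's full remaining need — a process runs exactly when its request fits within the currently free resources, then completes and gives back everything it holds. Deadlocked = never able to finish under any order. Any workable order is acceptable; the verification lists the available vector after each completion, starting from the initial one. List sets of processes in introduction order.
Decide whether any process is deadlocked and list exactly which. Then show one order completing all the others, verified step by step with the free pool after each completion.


No process is deadlocked.
Key observation: J1 can run right away; the returned allocation unlocks the remaining processes in turn.
A valid finishing order for the others: J1, J2, J3, J8, J6, J4, J7. Verifying each step:
  pool = (0, 2, 0, 1)
  run J1 (needs (0, 0, 0, 1), free (0, 2, 0, 1)); after release of (2, 0, 0, 0) the pool is (2, 2, 0, 1)
  run J2 (needs (2, 2, 0, 0), free (2, 2, 0, 1)); after release of (1, 1, 0, 2) the pool is (3, 3, 0, 3)
  run J3 (needs (2, 3, 0, 2), free (3, 3, 0, 3)); after release of (3, 0, 3, 0) the pool is (6, 3, 3, 3)
  run J8 (needs (6, 3, 3, 3), free (6, 3, 3, 3)); after release of (0, 0, 3, 0) the pool is (6, 3, 6, 3)
  run J6 (needs (6, 2, 6, 2), free (6, 3, 6, 3)); after release of (3, 3, 0, 3) the pool is (9, 6, 6, 6)
  run J4 (needs (7, 2, 6, 6), free (9, 6, 6, 6)); after release of (0, 1, 2, 0) the pool is (9, 7, 8, 6)
  run J7 (needs (5, 6, 8, 5), free (9, 7, 8, 6)); after release of (3, 2, 1, 2) the pool is (12, 9, 9, 8)


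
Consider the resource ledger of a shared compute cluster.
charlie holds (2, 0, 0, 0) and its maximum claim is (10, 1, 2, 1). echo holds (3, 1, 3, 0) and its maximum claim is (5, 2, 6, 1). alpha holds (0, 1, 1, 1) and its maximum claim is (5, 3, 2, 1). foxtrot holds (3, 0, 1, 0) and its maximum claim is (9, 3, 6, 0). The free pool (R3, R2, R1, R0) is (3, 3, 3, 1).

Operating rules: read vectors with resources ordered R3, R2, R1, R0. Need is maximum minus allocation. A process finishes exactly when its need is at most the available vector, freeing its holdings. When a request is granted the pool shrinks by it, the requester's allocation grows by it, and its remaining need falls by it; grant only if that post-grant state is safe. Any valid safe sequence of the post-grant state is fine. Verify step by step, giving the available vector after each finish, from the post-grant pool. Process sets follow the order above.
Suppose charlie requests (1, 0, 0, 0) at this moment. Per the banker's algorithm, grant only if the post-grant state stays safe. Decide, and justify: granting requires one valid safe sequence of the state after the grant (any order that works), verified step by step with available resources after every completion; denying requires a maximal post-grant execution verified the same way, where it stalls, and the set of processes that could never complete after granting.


DENY — the pretend-granted state is unsafe.
Key observation: no order helps: past echo, alpha, the free pool tops out at (5, 5, 7, 2), below what each blocked process needs in R3.
On the post-grant state, echo, alpha is a maximal run — nothing extends it. Check, step by step:
  pool = (2, 3, 3, 1)
  echo needs (2, 1, 3, 1) <= (2, 3, 3, 1) -> finishes; pool += (3, 1, 3, 0) = (5, 4, 6, 1)
  alpha needs (5, 2, 1, 0) <= (5, 4, 6, 1) -> finishes; pool += (0, 1, 1, 1) = (5, 5, 7, 2)
  charlie still needs (7, 1, 2, 1) but only (5, 5, 7, 2) is free — short on R3
  foxtrot still needs (6, 3, 5, 0) but only (5, 5, 7, 2) is free — short on R3
Had the request been granted, charlie and foxtrot could never finish.


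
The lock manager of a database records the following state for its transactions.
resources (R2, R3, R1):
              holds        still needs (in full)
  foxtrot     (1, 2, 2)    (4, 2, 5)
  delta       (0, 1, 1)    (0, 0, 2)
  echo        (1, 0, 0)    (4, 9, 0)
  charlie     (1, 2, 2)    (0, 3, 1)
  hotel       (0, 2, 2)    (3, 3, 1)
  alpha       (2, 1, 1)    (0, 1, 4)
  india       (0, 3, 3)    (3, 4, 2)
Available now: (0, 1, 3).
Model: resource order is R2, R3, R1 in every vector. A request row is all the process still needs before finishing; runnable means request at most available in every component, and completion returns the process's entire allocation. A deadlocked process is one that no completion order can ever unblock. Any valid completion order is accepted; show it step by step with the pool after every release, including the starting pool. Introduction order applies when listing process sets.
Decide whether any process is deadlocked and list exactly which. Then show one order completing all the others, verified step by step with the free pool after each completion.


The deadlocked set is foxtrot and echo.
Key observation: delta, alpha, charlie, hotel, india can finish, but then (3, 10, 12) is all there is, and the blocked group's R2 demands exceed it.
One completion order for the rest: delta, alpha, charlie, hotel, india. Check, step by step:
  pool = (0, 1, 3)
  run delta (needs (0, 0, 2), free (0, 1, 3)); after release of (0, 1, 1) the pool is (0, 2, 4)
  run alpha (needs (0, 1, 4), free (0, 2, 4)); after release of (2, 1, 1) the pool is (2, 3, 5)
  run charlie (needs (0, 3, 1), free (2, 3, 5)); after release of (1, 2, 2) the pool is (3, 5, 7)
  run hotel (needs (3, 3, 1), free (3, 5, 7)); after release of (0, 2, 2) the pool is (3, 7, 9)
  run india (needs (3, 4, 2), free (3, 7, 9)); after release of (0, 3, 3) the pool is (3, 10, 12)
The stuck group stays short no matter what:
  blocked: foxtrot wants (4, 2, 5), pool (3, 10, 12) — not enough R2
  blocked: echo wants (4, 9, 0), pool (3, 10, 12) — not enough R2


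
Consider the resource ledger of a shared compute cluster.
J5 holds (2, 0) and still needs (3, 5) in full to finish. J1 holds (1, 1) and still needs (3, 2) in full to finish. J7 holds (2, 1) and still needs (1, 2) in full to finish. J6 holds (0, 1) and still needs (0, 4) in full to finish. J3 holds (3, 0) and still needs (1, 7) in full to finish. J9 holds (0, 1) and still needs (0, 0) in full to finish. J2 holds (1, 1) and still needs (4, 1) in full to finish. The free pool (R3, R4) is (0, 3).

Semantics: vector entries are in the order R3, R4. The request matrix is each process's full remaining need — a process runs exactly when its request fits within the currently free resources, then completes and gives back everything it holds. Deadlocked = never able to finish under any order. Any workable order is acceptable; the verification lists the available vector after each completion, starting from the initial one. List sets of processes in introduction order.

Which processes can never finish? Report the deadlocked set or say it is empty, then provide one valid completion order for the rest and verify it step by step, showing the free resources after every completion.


Deadlocked: J5, J1, J7, J3 and J2.
Key observation: R3 is the bottleneck — with J9, J6 done the pool holds (0, 5), short of every remaining need.
One completion order for the rest: J9, J6. Walking it through:
  pool = (0, 3)
  J9 needs (0, 0) <= (0, 3) -> finishes; pool += (0, 1) = (0, 4)
  J6 needs (0, 4) <= (0, 4) -> finishes; pool += (0, 1) = (0, 5)
The stuck group stays short no matter what:
  J5 still needs (3, 5) but only (0, 5) is free — short on R3
  J1 still needs (3, 2) but only (0, 5) is free — short on R3
  J7 still needs (1, 2) but only (0, 5) is free — short on R3
  J3 still needs (1, 7) but only (0, 5) is free — short on R3 and R4
  J2 still needs (4, 1) but only (0, 5) is free — short on R3


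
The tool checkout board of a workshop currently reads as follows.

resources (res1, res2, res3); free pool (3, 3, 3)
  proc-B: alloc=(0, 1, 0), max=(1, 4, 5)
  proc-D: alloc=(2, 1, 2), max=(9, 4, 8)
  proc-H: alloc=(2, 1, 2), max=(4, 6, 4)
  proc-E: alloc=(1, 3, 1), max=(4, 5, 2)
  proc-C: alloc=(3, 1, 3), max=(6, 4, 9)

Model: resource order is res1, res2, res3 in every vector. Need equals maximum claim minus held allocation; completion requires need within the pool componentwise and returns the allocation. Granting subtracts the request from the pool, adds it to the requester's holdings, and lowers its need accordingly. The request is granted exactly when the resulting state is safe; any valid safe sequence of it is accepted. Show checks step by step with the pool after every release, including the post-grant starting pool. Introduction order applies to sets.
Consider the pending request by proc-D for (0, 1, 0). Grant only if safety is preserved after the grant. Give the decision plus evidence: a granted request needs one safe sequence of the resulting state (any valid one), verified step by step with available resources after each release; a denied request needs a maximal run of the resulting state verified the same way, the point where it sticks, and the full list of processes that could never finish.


GRANT: granting preserves safety; a valid post-grant sequence is proc-E, proc-H, proc-C, proc-D, proc-B.
Key observation: even at the reduced pool (3, 2, 3), proc-E fits immediately, so safety survives the grant.
Check on the post-grant state, step by step:
  pool = (3, 2, 3)
  proc-E: need (3, 2, 1) fits (3, 2, 3); releases (1, 3, 1), pool now (4, 5, 4)
  proc-H: need (2, 5, 2) fits (4, 5, 4); releases (2, 1, 2), pool now (6, 6, 6)
  proc-C: need (3, 3, 6) fits (6, 6, 6); releases (3, 1, 3), pool now (9, 7, 9)
  proc-D: need (7, 2, 6) fits (9, 7, 9); releases (2, 2, 2), pool now (11, 9, 11)
  proc-B: need (1, 3, 5) fits (11, 9, 11); releases (0, 1, 0), pool now (11, 10, 11)


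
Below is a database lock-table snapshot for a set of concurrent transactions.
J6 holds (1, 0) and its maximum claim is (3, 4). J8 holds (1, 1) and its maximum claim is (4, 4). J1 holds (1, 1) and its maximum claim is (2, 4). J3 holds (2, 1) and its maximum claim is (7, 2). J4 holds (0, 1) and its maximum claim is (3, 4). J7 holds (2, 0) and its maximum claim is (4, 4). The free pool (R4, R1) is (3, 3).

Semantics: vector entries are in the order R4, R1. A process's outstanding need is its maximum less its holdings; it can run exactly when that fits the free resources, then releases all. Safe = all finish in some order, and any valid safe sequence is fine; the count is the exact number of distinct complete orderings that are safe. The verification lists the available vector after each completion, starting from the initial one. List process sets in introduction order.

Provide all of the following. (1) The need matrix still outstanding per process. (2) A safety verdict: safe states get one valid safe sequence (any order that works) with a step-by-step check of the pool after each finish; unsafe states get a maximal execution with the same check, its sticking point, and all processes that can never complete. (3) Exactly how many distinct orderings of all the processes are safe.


(1) Need matrix, components ordered R4, R1:
  J6: (2, 4)
  J8: (3, 3)
  J1: (1, 3)
  J3: (5, 1)
  J4: (3, 3)
  J7: (2, 4)
(2) SAFE, for example via the order J4, J8, J1, J3, J6, J7.
Key observation: reading the order forward, J4 is the first process whose need (3, 3) meets the free pool (3, 3) exactly on a resource it requests.
Verifying each step:
  pool = (3, 3)
  run J4 (needs (3, 3), free (3, 3)); after release of (0, 1) the pool is (3, 4)
  run J8 (needs (3, 3), free (3, 4)); after release of (1, 1) the pool is (4, 5)
  run J1 (needs (1, 3), free (4, 5)); after release of (1, 1) the pool is (5, 6)
  run J3 (needs (5, 1), free (5, 6)); after release of (2, 1) the pool is (7, 7)
  run J6 (needs (2, 4), free (7, 7)); after release of (1, 0) the pool is (8, 7)
  run J7 (needs (2, 4), free (8, 7)); after release of (2, 0) the pool is (10, 7)
(3) Exactly 258 of the possible complete orderings are safe sequences.


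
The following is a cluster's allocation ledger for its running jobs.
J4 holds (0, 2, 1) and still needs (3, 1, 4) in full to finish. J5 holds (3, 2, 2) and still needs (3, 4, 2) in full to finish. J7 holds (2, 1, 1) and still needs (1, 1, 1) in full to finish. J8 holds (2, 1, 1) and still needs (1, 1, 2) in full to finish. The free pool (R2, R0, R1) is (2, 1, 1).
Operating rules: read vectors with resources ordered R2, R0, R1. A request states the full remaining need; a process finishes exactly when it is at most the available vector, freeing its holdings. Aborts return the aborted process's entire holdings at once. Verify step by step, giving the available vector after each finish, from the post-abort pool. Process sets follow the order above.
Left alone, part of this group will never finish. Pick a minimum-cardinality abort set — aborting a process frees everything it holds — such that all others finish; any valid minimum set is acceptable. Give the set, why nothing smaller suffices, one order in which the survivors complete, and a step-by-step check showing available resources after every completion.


Minimum abort set: J4.
Key observation: J5 could never have finished before the abort; with (0, 2, 1) returned by J4, it fits at step 2.
Minimality: the empty abort set fails — the state is deadlocked as it stands.
One survivor order: J7, J5, J8. Walking it through (post-abort pool first):
  pool = (2, 3, 2)
  J7: need (1, 1, 1) fits (2, 3, 2); releases (2, 1, 1), pool now (4, 4, 3)
  J5: need (3, 4, 2) fits (4, 4, 3); releases (3, 2, 2), pool now (7, 6, 5)
  J8: need (1, 1, 2) fits (7, 6, 5); releases (2, 1, 1), pool now (9, 7, 6)


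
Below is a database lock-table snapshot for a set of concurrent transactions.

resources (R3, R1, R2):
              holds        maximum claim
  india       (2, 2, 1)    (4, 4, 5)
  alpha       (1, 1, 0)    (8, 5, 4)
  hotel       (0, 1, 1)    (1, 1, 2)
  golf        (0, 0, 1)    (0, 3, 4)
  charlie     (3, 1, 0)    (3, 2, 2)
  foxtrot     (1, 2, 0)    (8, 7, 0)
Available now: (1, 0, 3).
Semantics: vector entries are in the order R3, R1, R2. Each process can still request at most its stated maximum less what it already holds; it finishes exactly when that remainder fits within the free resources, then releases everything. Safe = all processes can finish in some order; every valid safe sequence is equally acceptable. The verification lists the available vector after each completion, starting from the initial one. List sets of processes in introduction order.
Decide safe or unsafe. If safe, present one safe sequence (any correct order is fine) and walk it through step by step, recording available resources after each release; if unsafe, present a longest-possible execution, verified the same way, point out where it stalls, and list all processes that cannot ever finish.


UNSAFE — no complete ordering exists.
Key observation: once hotel, charlie, india, golf finish, the pool peaks at (6, 4, 6) — and every remaining process still needs more R3 than that.
Going as far as possible: hotel, charlie, india, golf; after that, nothing fits. Step-by-step check:
  pool = (1, 0, 3)
  hotel needs (1, 0, 1) <= (1, 0, 3) -> finishes; pool += (0, 1, 1) = (1, 1, 4)
  charlie needs (0, 1, 2) <= (1, 1, 4) -> finishes; pool += (3, 1, 0) = (4, 2, 4)
  india needs (2, 2, 4) <= (4, 2, 4) -> finishes; pool += (2, 2, 1) = (6, 4, 5)
  golf needs (0, 3, 3) <= (6, 4, 5) -> finishes; pool += (0, 0, 1) = (6, 4, 6)
  alpha still needs (7, 4, 4) but only (6, 4, 6) is free — short on R3
  foxtrot still needs (7, 5, 0) but only (6, 4, 6) is free — short on R3 and R1
Never able to finish: alpha and foxtrot.
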